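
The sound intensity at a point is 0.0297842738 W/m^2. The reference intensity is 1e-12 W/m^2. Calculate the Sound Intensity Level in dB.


Given values:
  I = 0.0297842738 W/m^2
  I_ref = 1e-12 W/m^2
Formula: SIL = 10 * log10(I / I_ref)
Compute ratio: I / I_ref = 29784273800
Compute log10: log10(29784273800) = 10.473987
Multiply: SIL = 10 * 10.473987 = 104.74

104.74 dB


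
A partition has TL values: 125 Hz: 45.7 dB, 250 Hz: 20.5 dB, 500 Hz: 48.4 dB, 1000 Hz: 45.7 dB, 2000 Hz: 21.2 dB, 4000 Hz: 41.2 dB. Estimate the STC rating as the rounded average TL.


Given TL values at each frequency:
  125 Hz: 45.7 dB
  250 Hz: 20.5 dB
  500 Hz: 48.4 dB
  1000 Hz: 45.7 dB
  2000 Hz: 21.2 dB
  4000 Hz: 41.2 dB
Formula: STC ~ round(average of TL values)
Sum = 45.7 + 20.5 + 48.4 + 45.7 + 21.2 + 41.2 = 222.7
Average = 222.7 / 6 = 37.12
Rounded: 37

37


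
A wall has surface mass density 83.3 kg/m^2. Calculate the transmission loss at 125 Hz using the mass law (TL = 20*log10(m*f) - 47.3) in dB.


Given values:
  m = 83.3 kg/m^2, f = 125 Hz
Formula: TL = 20 * log10(m * f) - 47.3
Compute m * f = 83.3 * 125 = 10412.5
Compute log10(10412.5) = 4.017555
Compute 20 * 4.017555 = 80.3511
TL = 80.3511 - 47.3 = 33.05

33.05 dB


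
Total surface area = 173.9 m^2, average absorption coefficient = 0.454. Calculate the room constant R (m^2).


Given values:
  S = 173.9 m^2, alpha = 0.454
Formula: R = S * alpha / (1 - alpha)
Numerator: 173.9 * 0.454 = 78.9506
Denominator: 1 - 0.454 = 0.546
R = 78.9506 / 0.546 = 144.6

144.6 m^2


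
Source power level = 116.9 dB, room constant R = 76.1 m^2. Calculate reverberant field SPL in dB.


Given values:
  Lw = 116.9 dB, R = 76.1 m^2
Formula: SPL = Lw + 10 * log10(4 / R)
Compute 4 / R = 4 / 76.1 = 0.052562
Compute 10 * log10(0.052562) = -12.7933
SPL = 116.9 + (-12.7933) = 104.11

104.11 dB


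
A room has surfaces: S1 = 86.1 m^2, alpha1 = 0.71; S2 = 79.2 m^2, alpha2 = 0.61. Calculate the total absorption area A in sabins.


Given surfaces:
  Surface 1: 86.1 * 0.71 = 61.131
  Surface 2: 79.2 * 0.61 = 48.312
Formula: A = sum(Si * alpha_i)
A = 61.131 + 48.312
A = 109.44

109.44 sabins


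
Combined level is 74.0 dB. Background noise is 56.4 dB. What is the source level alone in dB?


Given values:
  L_total = 74.0 dB, L_bg = 56.4 dB
Formula: L_source = 10 * log10(10^(L_total/10) - 10^(L_bg/10))
Convert to linear:
  10^(74.0/10) = 25118864.3151
  10^(56.4/10) = 436515.8322
Difference: 25118864.3151 - 436515.8322 = 24682348.4829
L_source = 10 * log10(24682348.4829) = 73.92

73.92 dB


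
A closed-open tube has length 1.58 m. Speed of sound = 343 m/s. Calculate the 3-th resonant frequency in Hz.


Given values:
  Tube type: closed-open, L = 1.58 m, c = 343 m/s, n = 3
Formula: f_n = (2n - 1) * c / (4 * L)
Compute 2n - 1 = 2*3 - 1 = 5
Compute 4 * L = 4 * 1.58 = 6.32
f = 5 * 343 / 6.32
f = 271.36

271.36 Hz


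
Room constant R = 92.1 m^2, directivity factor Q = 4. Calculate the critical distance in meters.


Given values:
  R = 92.1 m^2, Q = 4
Formula: d_c = 0.141 * sqrt(Q * R)
Compute Q * R = 4 * 92.1 = 368.4
Compute sqrt(368.4) = 19.1937
d_c = 0.141 * 19.1937 = 2.706

2.706 m


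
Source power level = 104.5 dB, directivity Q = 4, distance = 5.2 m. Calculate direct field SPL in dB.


Given values:
  Lw = 104.5 dB, Q = 4, r = 5.2 m
Formula: SPL = Lw + 10 * log10(Q / (4 * pi * r^2))
Compute 4 * pi * r^2 = 4 * pi * 5.2^2 = 339.7947
Compute Q / denom = 4 / 339.7947 = 0.01177181
Compute 10 * log10(0.01177181) = -19.2916
SPL = 104.5 + (-19.2916) = 85.21

85.21 dB


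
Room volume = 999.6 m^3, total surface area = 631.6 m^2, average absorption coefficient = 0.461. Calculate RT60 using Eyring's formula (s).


Given values:
  V = 999.6 m^3, S = 631.6 m^2, alpha = 0.461
Formula: RT60 = 0.161 * V / (-S * ln(1 - alpha))
Compute ln(1 - 0.461) = ln(0.539) = -0.61804
Denominator: -631.6 * -0.61804 = 390.3541
Numerator: 0.161 * 999.6 = 160.9356
RT60 = 160.9356 / 390.3541 = 0.412

0.412 s


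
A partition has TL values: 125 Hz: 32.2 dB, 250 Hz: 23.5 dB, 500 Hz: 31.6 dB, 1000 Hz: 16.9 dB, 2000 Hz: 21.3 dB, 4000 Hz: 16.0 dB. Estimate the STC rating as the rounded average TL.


Given TL values at each frequency:
  125 Hz: 32.2 dB
  250 Hz: 23.5 dB
  500 Hz: 31.6 dB
  1000 Hz: 16.9 dB
  2000 Hz: 21.3 dB
  4000 Hz: 16.0 dB
Formula: STC ~ round(average of TL values)
Sum = 32.2 + 23.5 + 31.6 + 16.9 + 21.3 + 16.0 = 141.5
Average = 141.5 / 6 = 23.58
Rounded: 24

24


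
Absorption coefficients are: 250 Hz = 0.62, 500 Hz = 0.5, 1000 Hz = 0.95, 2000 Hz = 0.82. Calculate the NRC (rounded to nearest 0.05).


Given values:
  a_250 = 0.62, a_500 = 0.5
  a_1000 = 0.95, a_2000 = 0.82
Formula: NRC = (a250 + a500 + a1000 + a2000) / 4
Sum = 0.62 + 0.5 + 0.95 + 0.82 = 2.89
NRC = 2.89 / 4 = 0.7225
Rounded to nearest 0.05: 0.7

0.7


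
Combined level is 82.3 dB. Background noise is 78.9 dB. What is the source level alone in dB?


Given values:
  L_total = 82.3 dB, L_bg = 78.9 dB
Formula: L_source = 10 * log10(10^(L_total/10) - 10^(L_bg/10))
Convert to linear:
  10^(82.3/10) = 169824365.2462
  10^(78.9/10) = 77624711.6629
Difference: 169824365.2462 - 77624711.6629 = 92199653.5833
L_source = 10 * log10(92199653.5833) = 79.65

79.65 dB


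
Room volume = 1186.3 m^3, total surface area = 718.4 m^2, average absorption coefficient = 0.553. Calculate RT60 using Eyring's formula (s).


Given values:
  V = 1186.3 m^3, S = 718.4 m^2, alpha = 0.553
Formula: RT60 = 0.161 * V / (-S * ln(1 - alpha))
Compute ln(1 - 0.553) = ln(0.447) = -0.805197
Denominator: -718.4 * -0.805197 = 578.4535
Numerator: 0.161 * 1186.3 = 190.9943
RT60 = 190.9943 / 578.4535 = 0.33

0.33 s


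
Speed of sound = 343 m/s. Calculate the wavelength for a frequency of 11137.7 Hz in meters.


Given values:
  c = 343 m/s, f = 11137.7 Hz
Formula: lambda = c / f
lambda = 343 / 11137.7
lambda = 0.0308

0.0308 m


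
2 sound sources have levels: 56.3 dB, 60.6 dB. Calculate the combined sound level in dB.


Formula: L_total = 10 * log10( sum(10^(Li/10)) )
  Source 1: 10^(56.3/10) = 426579.5188
  Source 2: 10^(60.6/10) = 1148153.6215
Sum of linear values = 1574733.1403
L_total = 10 * log10(1574733.1403) = 61.97

61.97 dB


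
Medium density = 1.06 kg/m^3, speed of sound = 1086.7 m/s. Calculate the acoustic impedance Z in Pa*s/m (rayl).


Given values:
  rho = 1.06 kg/m^3
  c = 1086.7 m/s
Formula: Z = rho * c
Z = 1.06 * 1086.7
Z = 1151.9

1151.9 rayl


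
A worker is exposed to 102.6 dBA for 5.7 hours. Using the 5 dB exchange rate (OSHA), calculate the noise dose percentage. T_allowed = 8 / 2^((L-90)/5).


Given values:
  L = 102.6 dBA, T = 5.7 hours
Formula: T_allowed = 8 / 2^((L - 90) / 5)
Compute exponent: (102.6 - 90) / 5 = 2.52
Compute 2^(2.52) = 5.735821
T_allowed = 8 / 5.735821 = 1.394744 hours
Dose = (T / T_allowed) * 100
Dose = (5.7 / 1.394744) * 100 = 408.68

408.68 %


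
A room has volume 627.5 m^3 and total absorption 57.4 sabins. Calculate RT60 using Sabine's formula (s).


Given values:
  V = 627.5 m^3
  A = 57.4 sabins
Formula: RT60 = 0.161 * V / A
Numerator: 0.161 * 627.5 = 101.0275
RT60 = 101.0275 / 57.4 = 1.76

1.76 s


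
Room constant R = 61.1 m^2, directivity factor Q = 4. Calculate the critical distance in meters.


Given values:
  R = 61.1 m^2, Q = 4
Formula: d_c = 0.141 * sqrt(Q * R)
Compute Q * R = 4 * 61.1 = 244.4
Compute sqrt(244.4) = 15.6333
d_c = 0.141 * 15.6333 = 2.204

2.204 m


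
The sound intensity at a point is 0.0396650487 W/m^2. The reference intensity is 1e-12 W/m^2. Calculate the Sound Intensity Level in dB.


Given values:
  I = 0.0396650487 W/m^2
  I_ref = 1e-12 W/m^2
Formula: SIL = 10 * log10(I / I_ref)
Compute ratio: I / I_ref = 39665048700
Compute log10: log10(39665048700) = 10.598408
Multiply: SIL = 10 * 10.598408 = 105.98

105.98 dB


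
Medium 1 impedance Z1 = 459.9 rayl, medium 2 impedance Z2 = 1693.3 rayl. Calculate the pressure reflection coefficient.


Given values:
  Z1 = 459.9 rayl, Z2 = 1693.3 rayl
Formula: R = (Z2 - Z1) / (Z2 + Z1)
Numerator: Z2 - Z1 = 1693.3 - 459.9 = 1233.4
Denominator: Z2 + Z1 = 1693.3 + 459.9 = 2153.2
R = 1233.4 / 2153.2 = 0.5728

0.5728


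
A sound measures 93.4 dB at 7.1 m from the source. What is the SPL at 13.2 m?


Given values:
  SPL1 = 93.4 dB, r1 = 7.1 m, r2 = 13.2 m
Formula: SPL2 = SPL1 - 20 * log10(r2 / r1)
Compute ratio: r2 / r1 = 13.2 / 7.1 = 1.8592
Compute log10: log10(1.8592) = 0.269326
Compute drop: 20 * 0.269326 = 5.3865
SPL2 = 93.4 - 5.3865 = 88.01

88.01 dB


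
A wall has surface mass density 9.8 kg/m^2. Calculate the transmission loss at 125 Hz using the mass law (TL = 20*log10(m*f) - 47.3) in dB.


Given values:
  m = 9.8 kg/m^2, f = 125 Hz
Formula: TL = 20 * log10(m * f) - 47.3
Compute m * f = 9.8 * 125 = 1225.0
Compute log10(1225.0) = 3.088136
Compute 20 * 3.088136 = 61.7627
TL = 61.7627 - 47.3 = 14.46

14.46 dB


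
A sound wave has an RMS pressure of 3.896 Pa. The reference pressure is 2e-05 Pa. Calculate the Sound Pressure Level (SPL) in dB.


Given values:
  p = 3.896 Pa
  p_ref = 2e-05 Pa
Formula: SPL = 20 * log10(p / p_ref)
Compute ratio: p / p_ref = 3.896 / 2e-05 = 194800
Compute log10: log10(194800) = 5.289589
Multiply: SPL = 20 * 5.289589 = 105.79

105.79 dB


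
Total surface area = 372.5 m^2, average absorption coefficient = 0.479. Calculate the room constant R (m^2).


Given values:
  S = 372.5 m^2, alpha = 0.479
Formula: R = S * alpha / (1 - alpha)
Numerator: 372.5 * 0.479 = 178.4275
Denominator: 1 - 0.479 = 0.521
R = 178.4275 / 0.521 = 342.47

342.47 m^2


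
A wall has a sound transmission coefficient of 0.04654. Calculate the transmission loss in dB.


Given values:
  tau = 0.04654
Formula: TL = 10 * log10(1 / tau)
Compute 1 / tau = 1 / 0.04654 = 21.4869
Compute log10(21.4869) = 1.332174
TL = 10 * 1.332174 = 13.32

13.32 dB


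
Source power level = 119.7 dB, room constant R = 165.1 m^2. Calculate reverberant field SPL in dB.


Given values:
  Lw = 119.7 dB, R = 165.1 m^2
Formula: SPL = Lw + 10 * log10(4 / R)
Compute 4 / R = 4 / 165.1 = 0.024228
Compute 10 * log10(0.024228) = -16.1568
SPL = 119.7 + (-16.1568) = 103.54

103.54 dB


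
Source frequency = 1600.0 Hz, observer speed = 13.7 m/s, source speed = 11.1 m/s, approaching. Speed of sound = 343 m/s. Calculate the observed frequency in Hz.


Given values:
  f_s = 1600.0 Hz, v_o = 13.7 m/s, v_s = 11.1 m/s
  Direction: approaching
Formula: f_o = f_s * (c + v_o) / (c - v_s)
Numerator: c + v_o = 343 + 13.7 = 356.7
Denominator: c - v_s = 343 - 11.1 = 331.9
f_o = 1600.0 * 356.7 / 331.9 = 1719.55

1719.55 Hz


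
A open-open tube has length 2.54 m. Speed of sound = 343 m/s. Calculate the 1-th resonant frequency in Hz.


Given values:
  Tube type: open-open, L = 2.54 m, c = 343 m/s, n = 1
Formula: f_n = n * c / (2 * L)
Compute 2 * L = 2 * 2.54 = 5.08
f = 1 * 343 / 5.08
f = 67.52

67.52 Hz


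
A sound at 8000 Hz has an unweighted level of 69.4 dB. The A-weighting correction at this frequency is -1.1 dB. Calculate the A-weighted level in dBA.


Given values:
  SPL = 69.4 dB
  A-weighting at 8000 Hz = -1.1 dB
Formula: L_A = SPL + A_weight
L_A = 69.4 + (-1.1)
L_A = 68.3

68.3 dBA


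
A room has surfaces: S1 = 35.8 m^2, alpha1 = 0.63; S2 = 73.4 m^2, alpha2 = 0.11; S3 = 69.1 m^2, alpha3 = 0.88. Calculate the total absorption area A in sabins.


Given surfaces:
  Surface 1: 35.8 * 0.63 = 22.554
  Surface 2: 73.4 * 0.11 = 8.074
  Surface 3: 69.1 * 0.88 = 60.808
Formula: A = sum(Si * alpha_i)
A = 22.554 + 8.074 + 60.808
A = 91.44

91.44 sabins


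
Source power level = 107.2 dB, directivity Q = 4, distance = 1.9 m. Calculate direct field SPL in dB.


Given values:
  Lw = 107.2 dB, Q = 4, r = 1.9 m
Formula: SPL = Lw + 10 * log10(Q / (4 * pi * r^2))
Compute 4 * pi * r^2 = 4 * pi * 1.9^2 = 45.3646
Compute Q / denom = 4 / 45.3646 = 0.08817448
Compute 10 * log10(0.08817448) = -10.5466
SPL = 107.2 + (-10.5466) = 96.65

96.65 dB


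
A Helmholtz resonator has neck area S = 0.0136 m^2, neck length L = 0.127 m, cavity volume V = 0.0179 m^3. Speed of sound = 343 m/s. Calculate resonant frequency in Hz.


Given values:
  S = 0.0136 m^2, L = 0.127 m, V = 0.0179 m^3, c = 343 m/s
Formula: f = (c / (2*pi)) * sqrt(S / (V * L))
Compute V * L = 0.0179 * 0.127 = 0.0022733
Compute S / (V * L) = 0.0136 / 0.0022733 = 5.9825
Compute sqrt(5.9825) = 2.445915
Compute c / (2*pi) = 343 / 6.283185 = 54.590148
f = 54.590148 * 2.445915 = 133.52

133.52 Hz


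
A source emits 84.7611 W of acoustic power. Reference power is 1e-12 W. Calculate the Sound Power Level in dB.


Given values:
  W = 84.7611 W
  W_ref = 1e-12 W
Formula: SWL = 10 * log10(W / W_ref)
Compute ratio: W / W_ref = 84761100000000
Compute log10: log10(84761100000000) = 13.928197
Multiply: SWL = 10 * 13.928197 = 139.28

139.28 dB


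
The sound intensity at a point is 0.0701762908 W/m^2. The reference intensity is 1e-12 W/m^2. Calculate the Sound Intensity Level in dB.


Given values:
  I = 0.0701762908 W/m^2
  I_ref = 1e-12 W/m^2
Formula: SIL = 10 * log10(I / I_ref)
Compute ratio: I / I_ref = 70176290800
Compute log10: log10(70176290800) = 10.84619
Multiply: SIL = 10 * 10.84619 = 108.46

108.46 dB


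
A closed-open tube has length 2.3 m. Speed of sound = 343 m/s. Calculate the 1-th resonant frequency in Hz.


Given values:
  Tube type: closed-open, L = 2.3 m, c = 343 m/s, n = 1
Formula: f_n = (2n - 1) * c / (4 * L)
Compute 2n - 1 = 2*1 - 1 = 1
Compute 4 * L = 4 * 2.3 = 9.2
f = 1 * 343 / 9.2
f = 37.28

37.28 Hz


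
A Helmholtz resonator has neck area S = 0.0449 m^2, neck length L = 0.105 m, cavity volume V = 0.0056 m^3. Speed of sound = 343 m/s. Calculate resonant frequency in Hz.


Given values:
  S = 0.0449 m^2, L = 0.105 m, V = 0.0056 m^3, c = 343 m/s
Formula: f = (c / (2*pi)) * sqrt(S / (V * L))
Compute V * L = 0.0056 * 0.105 = 0.000588
Compute S / (V * L) = 0.0449 / 0.000588 = 76.3605
Compute sqrt(76.3605) = 8.73845
Compute c / (2*pi) = 343 / 6.283185 = 54.590148
f = 54.590148 * 8.73845 = 477.03

477.03 Hz


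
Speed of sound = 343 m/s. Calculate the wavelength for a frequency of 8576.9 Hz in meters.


Given values:
  c = 343 m/s, f = 8576.9 Hz
Formula: lambda = c / f
lambda = 343 / 8576.9
lambda = 0.04

0.04 m


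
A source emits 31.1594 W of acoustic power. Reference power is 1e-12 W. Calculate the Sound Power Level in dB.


Given values:
  W = 31.1594 W
  W_ref = 1e-12 W
Formula: SWL = 10 * log10(W / W_ref)
Compute ratio: W / W_ref = 31159400000000
Compute log10: log10(31159400000000) = 13.493589
Multiply: SWL = 10 * 13.493589 = 134.94

134.94 dB


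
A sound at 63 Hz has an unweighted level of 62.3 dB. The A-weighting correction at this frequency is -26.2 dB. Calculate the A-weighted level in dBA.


Given values:
  SPL = 62.3 dB
  A-weighting at 63 Hz = -26.2 dB
Formula: L_A = SPL + A_weight
L_A = 62.3 + (-26.2)
L_A = 36.1

36.1 dBA


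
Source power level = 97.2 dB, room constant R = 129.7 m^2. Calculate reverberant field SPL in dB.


Given values:
  Lw = 97.2 dB, R = 129.7 m^2
Formula: SPL = Lw + 10 * log10(4 / R)
Compute 4 / R = 4 / 129.7 = 0.03084
Compute 10 * log10(0.03084) = -15.1089
SPL = 97.2 + (-15.1089) = 82.09

82.09 dB


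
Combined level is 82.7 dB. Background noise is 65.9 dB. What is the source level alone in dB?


Given values:
  L_total = 82.7 dB, L_bg = 65.9 dB
Formula: L_source = 10 * log10(10^(L_total/10) - 10^(L_bg/10))
Convert to linear:
  10^(82.7/10) = 186208713.6663
  10^(65.9/10) = 3890451.4499
Difference: 186208713.6663 - 3890451.4499 = 182318262.2164
L_source = 10 * log10(182318262.2164) = 82.61

82.61 dB


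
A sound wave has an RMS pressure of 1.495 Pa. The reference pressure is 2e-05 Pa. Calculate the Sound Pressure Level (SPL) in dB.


Given values:
  p = 1.495 Pa
  p_ref = 2e-05 Pa
Formula: SPL = 20 * log10(p / p_ref)
Compute ratio: p / p_ref = 1.495 / 2e-05 = 74750
Compute log10: log10(74750) = 4.873611
Multiply: SPL = 20 * 4.873611 = 97.47

97.47 dB


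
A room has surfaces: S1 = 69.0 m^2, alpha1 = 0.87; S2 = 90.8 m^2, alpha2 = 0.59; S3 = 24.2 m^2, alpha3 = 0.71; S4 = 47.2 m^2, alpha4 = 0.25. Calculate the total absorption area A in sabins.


Given surfaces:
  Surface 1: 69.0 * 0.87 = 60.03
  Surface 2: 90.8 * 0.59 = 53.572
  Surface 3: 24.2 * 0.71 = 17.182
  Surface 4: 47.2 * 0.25 = 11.8
Formula: A = sum(Si * alpha_i)
A = 60.03 + 53.572 + 17.182 + 11.8
A = 142.58

142.58 sabins


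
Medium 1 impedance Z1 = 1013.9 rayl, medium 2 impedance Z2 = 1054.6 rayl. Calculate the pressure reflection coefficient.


Given values:
  Z1 = 1013.9 rayl, Z2 = 1054.6 rayl
Formula: R = (Z2 - Z1) / (Z2 + Z1)
Numerator: Z2 - Z1 = 1054.6 - 1013.9 = 40.7
Denominator: Z2 + Z1 = 1054.6 + 1013.9 = 2068.5
R = 40.7 / 2068.5 = 0.0197

0.0197


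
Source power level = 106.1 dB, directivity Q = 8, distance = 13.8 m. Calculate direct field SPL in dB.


Given values:
  Lw = 106.1 dB, Q = 8, r = 13.8 m
Formula: SPL = Lw + 10 * log10(Q / (4 * pi * r^2))
Compute 4 * pi * r^2 = 4 * pi * 13.8^2 = 2393.1396
Compute Q / denom = 8 / 2393.1396 = 0.00334289
Compute 10 * log10(0.00334289) = -24.7588
SPL = 106.1 + (-24.7588) = 81.34

81.34 dB


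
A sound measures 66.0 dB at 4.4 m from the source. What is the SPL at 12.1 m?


Given values:
  SPL1 = 66.0 dB, r1 = 4.4 m, r2 = 12.1 m
Formula: SPL2 = SPL1 - 20 * log10(r2 / r1)
Compute ratio: r2 / r1 = 12.1 / 4.4 = 2.75
Compute log10: log10(2.75) = 0.439333
Compute drop: 20 * 0.439333 = 8.7867
SPL2 = 66.0 - 8.7867 = 57.21

57.21 dB


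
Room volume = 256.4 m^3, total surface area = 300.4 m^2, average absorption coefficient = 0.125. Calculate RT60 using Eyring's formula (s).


Given values:
  V = 256.4 m^3, S = 300.4 m^2, alpha = 0.125
Formula: RT60 = 0.161 * V / (-S * ln(1 - alpha))
Compute ln(1 - 0.125) = ln(0.875) = -0.133531
Denominator: -300.4 * -0.133531 = 40.1127
Numerator: 0.161 * 256.4 = 41.2804
RT60 = 41.2804 / 40.1127 = 1.029

1.029 s


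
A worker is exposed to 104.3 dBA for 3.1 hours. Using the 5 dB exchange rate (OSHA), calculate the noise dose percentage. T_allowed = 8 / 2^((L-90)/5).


Given values:
  L = 104.3 dBA, T = 3.1 hours
Formula: T_allowed = 8 / 2^((L - 90) / 5)
Compute exponent: (104.3 - 90) / 5 = 2.86
Compute 2^(2.86) = 7.260153
T_allowed = 8 / 7.260153 = 1.101905 hours
Dose = (T / T_allowed) * 100
Dose = (3.1 / 1.101905) * 100 = 281.33

281.33 %


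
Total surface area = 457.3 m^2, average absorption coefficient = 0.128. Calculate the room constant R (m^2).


Given values:
  S = 457.3 m^2, alpha = 0.128
Formula: R = S * alpha / (1 - alpha)
Numerator: 457.3 * 0.128 = 58.5344
Denominator: 1 - 0.128 = 0.872
R = 58.5344 / 0.872 = 67.13

67.13 m^2


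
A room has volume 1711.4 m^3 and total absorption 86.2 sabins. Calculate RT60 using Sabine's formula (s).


Given values:
  V = 1711.4 m^3
  A = 86.2 sabins
Formula: RT60 = 0.161 * V / A
Numerator: 0.161 * 1711.4 = 275.5354
RT60 = 275.5354 / 86.2 = 3.196

3.196 s


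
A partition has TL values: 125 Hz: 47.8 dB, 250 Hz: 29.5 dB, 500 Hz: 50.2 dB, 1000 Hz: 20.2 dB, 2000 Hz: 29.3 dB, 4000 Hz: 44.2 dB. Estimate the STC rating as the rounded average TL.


Given TL values at each frequency:
  125 Hz: 47.8 dB
  250 Hz: 29.5 dB
  500 Hz: 50.2 dB
  1000 Hz: 20.2 dB
  2000 Hz: 29.3 dB
  4000 Hz: 44.2 dB
Formula: STC ~ round(average of TL values)
Sum = 47.8 + 29.5 + 50.2 + 20.2 + 29.3 + 44.2 = 221.2
Average = 221.2 / 6 = 36.87
Rounded: 37

37


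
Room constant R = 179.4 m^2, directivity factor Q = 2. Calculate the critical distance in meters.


Given values:
  R = 179.4 m^2, Q = 2
Formula: d_c = 0.141 * sqrt(Q * R)
Compute Q * R = 2 * 179.4 = 358.8
Compute sqrt(358.8) = 18.942
d_c = 0.141 * 18.942 = 2.671

2.671 m


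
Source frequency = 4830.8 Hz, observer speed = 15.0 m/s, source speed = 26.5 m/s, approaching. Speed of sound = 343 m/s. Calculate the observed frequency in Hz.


Given values:
  f_s = 4830.8 Hz, v_o = 15.0 m/s, v_s = 26.5 m/s
  Direction: approaching
Formula: f_o = f_s * (c + v_o) / (c - v_s)
Numerator: c + v_o = 343 + 15.0 = 358.0
Denominator: c - v_s = 343 - 26.5 = 316.5
f_o = 4830.8 * 358.0 / 316.5 = 5464.22

5464.22 Hz


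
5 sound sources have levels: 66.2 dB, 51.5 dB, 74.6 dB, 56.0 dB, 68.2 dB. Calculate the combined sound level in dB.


Formula: L_total = 10 * log10( sum(10^(Li/10)) )
  Source 1: 10^(66.2/10) = 4168693.8347
  Source 2: 10^(51.5/10) = 141253.7545
  Source 3: 10^(74.6/10) = 28840315.0313
  Source 4: 10^(56.0/10) = 398107.1706
  Source 5: 10^(68.2/10) = 6606934.4801
Sum of linear values = 40155304.2712
L_total = 10 * log10(40155304.2712) = 76.04

76.04 dB


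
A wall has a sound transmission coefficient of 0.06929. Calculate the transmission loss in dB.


Given values:
  tau = 0.06929
Formula: TL = 10 * log10(1 / tau)
Compute 1 / tau = 1 / 0.06929 = 14.4321
Compute log10(14.4321) = 1.15933
TL = 10 * 1.15933 = 11.59

11.59 dB


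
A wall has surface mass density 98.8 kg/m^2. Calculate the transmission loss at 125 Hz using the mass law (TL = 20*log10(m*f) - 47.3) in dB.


Given values:
  m = 98.8 kg/m^2, f = 125 Hz
Formula: TL = 20 * log10(m * f) - 47.3
Compute m * f = 98.8 * 125 = 12350.0
Compute log10(12350.0) = 4.091667
Compute 20 * 4.091667 = 81.8333
TL = 81.8333 - 47.3 = 34.53

34.53 dB


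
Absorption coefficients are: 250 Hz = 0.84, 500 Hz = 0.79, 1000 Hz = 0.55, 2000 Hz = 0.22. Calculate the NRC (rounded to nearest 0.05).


Given values:
  a_250 = 0.84, a_500 = 0.79
  a_1000 = 0.55, a_2000 = 0.22
Formula: NRC = (a250 + a500 + a1000 + a2000) / 4
Sum = 0.84 + 0.79 + 0.55 + 0.22 = 2.4
NRC = 2.4 / 4 = 0.6
Rounded to nearest 0.05: 0.6

0.6


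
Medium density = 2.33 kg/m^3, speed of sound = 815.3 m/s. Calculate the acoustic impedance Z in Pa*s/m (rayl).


Given values:
  rho = 2.33 kg/m^3
  c = 815.3 m/s
Formula: Z = rho * c
Z = 2.33 * 815.3
Z = 1899.65

1899.65 rayl


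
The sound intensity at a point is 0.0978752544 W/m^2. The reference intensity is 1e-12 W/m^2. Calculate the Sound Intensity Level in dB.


Given values:
  I = 0.0978752544 W/m^2
  I_ref = 1e-12 W/m^2
Formula: SIL = 10 * log10(I / I_ref)
Compute ratio: I / I_ref = 97875254400
Compute log10: log10(97875254400) = 10.990673
Multiply: SIL = 10 * 10.990673 = 109.91

109.91 dB


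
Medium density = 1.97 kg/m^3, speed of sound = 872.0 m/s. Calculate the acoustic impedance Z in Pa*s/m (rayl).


Given values:
  rho = 1.97 kg/m^3
  c = 872.0 m/s
Formula: Z = rho * c
Z = 1.97 * 872.0
Z = 1717.84

1717.84 rayl


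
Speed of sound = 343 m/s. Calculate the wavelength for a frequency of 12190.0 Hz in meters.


Given values:
  c = 343 m/s, f = 12190.0 Hz
Formula: lambda = c / f
lambda = 343 / 12190.0
lambda = 0.0281

0.0281 m


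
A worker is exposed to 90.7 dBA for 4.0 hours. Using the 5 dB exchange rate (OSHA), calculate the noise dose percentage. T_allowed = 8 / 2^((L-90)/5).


Given values:
  L = 90.7 dBA, T = 4.0 hours
Formula: T_allowed = 8 / 2^((L - 90) / 5)
Compute exponent: (90.7 - 90) / 5 = 0.14
Compute 2^(0.14) = 1.101905
T_allowed = 8 / 1.101905 = 7.260154 hours
Dose = (T / T_allowed) * 100
Dose = (4.0 / 7.260154) * 100 = 55.1

55.1 %


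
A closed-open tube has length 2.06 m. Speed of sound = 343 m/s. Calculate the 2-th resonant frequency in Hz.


Given values:
  Tube type: closed-open, L = 2.06 m, c = 343 m/s, n = 2
Formula: f_n = (2n - 1) * c / (4 * L)
Compute 2n - 1 = 2*2 - 1 = 3
Compute 4 * L = 4 * 2.06 = 8.24
f = 3 * 343 / 8.24
f = 124.88

124.88 Hz


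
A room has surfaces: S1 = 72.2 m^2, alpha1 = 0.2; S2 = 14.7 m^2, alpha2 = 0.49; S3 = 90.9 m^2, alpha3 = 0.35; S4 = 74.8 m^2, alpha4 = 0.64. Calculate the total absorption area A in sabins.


Given surfaces:
  Surface 1: 72.2 * 0.2 = 14.44
  Surface 2: 14.7 * 0.49 = 7.203
  Surface 3: 90.9 * 0.35 = 31.815
  Surface 4: 74.8 * 0.64 = 47.872
Formula: A = sum(Si * alpha_i)
A = 14.44 + 7.203 + 31.815 + 47.872
A = 101.33

101.33 sabins


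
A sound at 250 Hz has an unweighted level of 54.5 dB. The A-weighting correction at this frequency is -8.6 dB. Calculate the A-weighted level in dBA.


Given values:
  SPL = 54.5 dB
  A-weighting at 250 Hz = -8.6 dB
Formula: L_A = SPL + A_weight
L_A = 54.5 + (-8.6)
L_A = 45.9

45.9 dBA


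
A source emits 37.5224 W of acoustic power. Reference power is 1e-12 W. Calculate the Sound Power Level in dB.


Given values:
  W = 37.5224 W
  W_ref = 1e-12 W
Formula: SWL = 10 * log10(W / W_ref)
Compute ratio: W / W_ref = 37522400000000
Compute log10: log10(37522400000000) = 13.574291
Multiply: SWL = 10 * 13.574291 = 135.74

135.74 dB


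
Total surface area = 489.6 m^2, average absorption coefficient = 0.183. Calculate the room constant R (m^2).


Given values:
  S = 489.6 m^2, alpha = 0.183
Formula: R = S * alpha / (1 - alpha)
Numerator: 489.6 * 0.183 = 89.5968
Denominator: 1 - 0.183 = 0.817
R = 89.5968 / 0.817 = 109.67

109.67 m^2


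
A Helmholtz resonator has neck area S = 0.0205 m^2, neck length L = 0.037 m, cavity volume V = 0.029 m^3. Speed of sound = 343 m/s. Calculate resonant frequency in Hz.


Given values:
  S = 0.0205 m^2, L = 0.037 m, V = 0.029 m^3, c = 343 m/s
Formula: f = (c / (2*pi)) * sqrt(S / (V * L))
Compute V * L = 0.029 * 0.037 = 0.001073
Compute S / (V * L) = 0.0205 / 0.001073 = 19.1053
Compute sqrt(19.1053) = 4.370961
Compute c / (2*pi) = 343 / 6.283185 = 54.590148
f = 54.590148 * 4.370961 = 238.61

238.61 Hz


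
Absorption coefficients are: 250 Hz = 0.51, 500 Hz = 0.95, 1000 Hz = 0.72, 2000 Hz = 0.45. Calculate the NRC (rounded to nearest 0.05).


Given values:
  a_250 = 0.51, a_500 = 0.95
  a_1000 = 0.72, a_2000 = 0.45
Formula: NRC = (a250 + a500 + a1000 + a2000) / 4
Sum = 0.51 + 0.95 + 0.72 + 0.45 = 2.63
NRC = 2.63 / 4 = 0.6575
Rounded to nearest 0.05: 0.65

0.65


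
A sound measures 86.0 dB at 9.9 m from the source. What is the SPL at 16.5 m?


Given values:
  SPL1 = 86.0 dB, r1 = 9.9 m, r2 = 16.5 m
Formula: SPL2 = SPL1 - 20 * log10(r2 / r1)
Compute ratio: r2 / r1 = 16.5 / 9.9 = 1.6667
Compute log10: log10(1.6667) = 0.221857
Compute drop: 20 * 0.221857 = 4.4371
SPL2 = 86.0 - 4.4371 = 81.56

81.56 dB


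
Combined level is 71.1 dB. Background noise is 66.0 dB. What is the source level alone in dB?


Given values:
  L_total = 71.1 dB, L_bg = 66.0 dB
Formula: L_source = 10 * log10(10^(L_total/10) - 10^(L_bg/10))
Convert to linear:
  10^(71.1/10) = 12882495.5169
  10^(66.0/10) = 3981071.7055
Difference: 12882495.5169 - 3981071.7055 = 8901423.8114
L_source = 10 * log10(8901423.8114) = 69.49

69.49 dB


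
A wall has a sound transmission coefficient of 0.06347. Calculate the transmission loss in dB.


Given values:
  tau = 0.06347
Formula: TL = 10 * log10(1 / tau)
Compute 1 / tau = 1 / 0.06347 = 15.7555
Compute log10(15.7555) = 1.197432
TL = 10 * 1.197432 = 11.97

11.97 dB


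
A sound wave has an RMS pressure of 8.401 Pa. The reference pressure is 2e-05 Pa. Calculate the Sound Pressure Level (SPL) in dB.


Given values:
  p = 8.401 Pa
  p_ref = 2e-05 Pa
Formula: SPL = 20 * log10(p / p_ref)
Compute ratio: p / p_ref = 8.401 / 2e-05 = 420050
Compute log10: log10(420050) = 5.623301
Multiply: SPL = 20 * 5.623301 = 112.47

112.47 dB


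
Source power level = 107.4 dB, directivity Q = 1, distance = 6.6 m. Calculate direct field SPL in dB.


Given values:
  Lw = 107.4 dB, Q = 1, r = 6.6 m
Formula: SPL = Lw + 10 * log10(Q / (4 * pi * r^2))
Compute 4 * pi * r^2 = 4 * pi * 6.6^2 = 547.3911
Compute Q / denom = 1 / 547.3911 = 0.00182685
Compute 10 * log10(0.00182685) = -27.383
SPL = 107.4 + (-27.383) = 80.02

80.02 dB


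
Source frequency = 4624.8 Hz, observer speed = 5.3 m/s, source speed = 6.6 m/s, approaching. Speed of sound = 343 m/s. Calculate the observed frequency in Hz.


Given values:
  f_s = 4624.8 Hz, v_o = 5.3 m/s, v_s = 6.6 m/s
  Direction: approaching
Formula: f_o = f_s * (c + v_o) / (c - v_s)
Numerator: c + v_o = 343 + 5.3 = 348.3
Denominator: c - v_s = 343 - 6.6 = 336.4
f_o = 4624.8 * 348.3 / 336.4 = 4788.4

4788.4 Hz


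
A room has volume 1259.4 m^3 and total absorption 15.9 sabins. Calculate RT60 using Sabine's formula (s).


Given values:
  V = 1259.4 m^3
  A = 15.9 sabins
Formula: RT60 = 0.161 * V / A
Numerator: 0.161 * 1259.4 = 202.7634
RT60 = 202.7634 / 15.9 = 12.752

12.752 s


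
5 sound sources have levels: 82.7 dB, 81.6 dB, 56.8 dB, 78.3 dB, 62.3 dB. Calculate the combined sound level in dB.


Formula: L_total = 10 * log10( sum(10^(Li/10)) )
  Source 1: 10^(82.7/10) = 186208713.6663
  Source 2: 10^(81.6/10) = 144543977.0746
  Source 3: 10^(56.8/10) = 478630.0923
  Source 4: 10^(78.3/10) = 67608297.5392
  Source 5: 10^(62.3/10) = 1698243.6525
Sum of linear values = 400537862.0249
L_total = 10 * log10(400537862.0249) = 86.03

86.03 dB


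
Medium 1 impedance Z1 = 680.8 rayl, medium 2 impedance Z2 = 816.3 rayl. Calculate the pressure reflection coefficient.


Given values:
  Z1 = 680.8 rayl, Z2 = 816.3 rayl
Formula: R = (Z2 - Z1) / (Z2 + Z1)
Numerator: Z2 - Z1 = 816.3 - 680.8 = 135.5
Denominator: Z2 + Z1 = 816.3 + 680.8 = 1497.1
R = 135.5 / 1497.1 = 0.0905

0.0905


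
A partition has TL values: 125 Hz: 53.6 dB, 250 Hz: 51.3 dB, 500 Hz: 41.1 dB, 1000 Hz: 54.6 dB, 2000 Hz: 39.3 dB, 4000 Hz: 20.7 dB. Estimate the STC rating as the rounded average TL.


Given TL values at each frequency:
  125 Hz: 53.6 dB
  250 Hz: 51.3 dB
  500 Hz: 41.1 dB
  1000 Hz: 54.6 dB
  2000 Hz: 39.3 dB
  4000 Hz: 20.7 dB
Formula: STC ~ round(average of TL values)
Sum = 53.6 + 51.3 + 41.1 + 54.6 + 39.3 + 20.7 = 260.6
Average = 260.6 / 6 = 43.43
Rounded: 43

43


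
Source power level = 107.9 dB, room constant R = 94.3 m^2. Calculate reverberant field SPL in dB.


Given values:
  Lw = 107.9 dB, R = 94.3 m^2
Formula: SPL = Lw + 10 * log10(4 / R)
Compute 4 / R = 4 / 94.3 = 0.042418
Compute 10 * log10(0.042418) = -13.7245
SPL = 107.9 + (-13.7245) = 94.18

94.18 dB


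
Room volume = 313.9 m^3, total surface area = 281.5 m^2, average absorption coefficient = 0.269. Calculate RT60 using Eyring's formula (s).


Given values:
  V = 313.9 m^3, S = 281.5 m^2, alpha = 0.269
Formula: RT60 = 0.161 * V / (-S * ln(1 - alpha))
Compute ln(1 - 0.269) = ln(0.731) = -0.313342
Denominator: -281.5 * -0.313342 = 88.2058
Numerator: 0.161 * 313.9 = 50.5379
RT60 = 50.5379 / 88.2058 = 0.573

0.573 s


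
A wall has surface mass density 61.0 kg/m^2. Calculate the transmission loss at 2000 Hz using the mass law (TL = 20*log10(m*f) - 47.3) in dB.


Given values:
  m = 61.0 kg/m^2, f = 2000 Hz
Formula: TL = 20 * log10(m * f) - 47.3
Compute m * f = 61.0 * 2000 = 122000.0
Compute log10(122000.0) = 5.08636
Compute 20 * 5.08636 = 101.7272
TL = 101.7272 - 47.3 = 54.43

54.43 dB


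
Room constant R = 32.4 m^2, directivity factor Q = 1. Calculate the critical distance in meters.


Given values:
  R = 32.4 m^2, Q = 1
Formula: d_c = 0.141 * sqrt(Q * R)
Compute Q * R = 1 * 32.4 = 32.4
Compute sqrt(32.4) = 5.6921
d_c = 0.141 * 5.6921 = 0.803

0.803 m


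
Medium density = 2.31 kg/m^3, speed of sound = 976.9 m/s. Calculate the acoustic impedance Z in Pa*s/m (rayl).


Given values:
  rho = 2.31 kg/m^3
  c = 976.9 m/s
Formula: Z = rho * c
Z = 2.31 * 976.9
Z = 2256.64

2256.64 rayl


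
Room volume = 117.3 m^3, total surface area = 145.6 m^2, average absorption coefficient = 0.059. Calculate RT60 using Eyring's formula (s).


Given values:
  V = 117.3 m^3, S = 145.6 m^2, alpha = 0.059
Formula: RT60 = 0.161 * V / (-S * ln(1 - alpha))
Compute ln(1 - 0.059) = ln(0.941) = -0.060812
Denominator: -145.6 * -0.060812 = 8.8542
Numerator: 0.161 * 117.3 = 18.8853
RT60 = 18.8853 / 8.8542 = 2.133

2.133 s


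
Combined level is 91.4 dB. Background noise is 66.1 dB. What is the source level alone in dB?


Given values:
  L_total = 91.4 dB, L_bg = 66.1 dB
Formula: L_source = 10 * log10(10^(L_total/10) - 10^(L_bg/10))
Convert to linear:
  10^(91.4/10) = 1380384264.6029
  10^(66.1/10) = 4073802.778
Difference: 1380384264.6029 - 4073802.778 = 1376310461.8249
L_source = 10 * log10(1376310461.8249) = 91.39

91.39 dB


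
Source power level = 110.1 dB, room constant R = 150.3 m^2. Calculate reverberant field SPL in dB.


Given values:
  Lw = 110.1 dB, R = 150.3 m^2
Formula: SPL = Lw + 10 * log10(4 / R)
Compute 4 / R = 4 / 150.3 = 0.026613
Compute 10 * log10(0.026613) = -15.7491
SPL = 110.1 + (-15.7491) = 94.35

94.35 dB


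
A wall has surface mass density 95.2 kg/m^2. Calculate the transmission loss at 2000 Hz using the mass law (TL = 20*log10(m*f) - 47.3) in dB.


Given values:
  m = 95.2 kg/m^2, f = 2000 Hz
Formula: TL = 20 * log10(m * f) - 47.3
Compute m * f = 95.2 * 2000 = 190400.0
Compute log10(190400.0) = 5.279667
Compute 20 * 5.279667 = 105.5933
TL = 105.5933 - 47.3 = 58.29

58.29 dB


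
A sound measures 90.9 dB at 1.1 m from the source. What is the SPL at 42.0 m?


Given values:
  SPL1 = 90.9 dB, r1 = 1.1 m, r2 = 42.0 m
Formula: SPL2 = SPL1 - 20 * log10(r2 / r1)
Compute ratio: r2 / r1 = 42.0 / 1.1 = 38.1818
Compute log10: log10(38.1818) = 1.581856
Compute drop: 20 * 1.581856 = 31.6371
SPL2 = 90.9 - 31.6371 = 59.26

59.26 dB


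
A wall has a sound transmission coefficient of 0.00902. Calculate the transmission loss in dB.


Given values:
  tau = 0.00902
Formula: TL = 10 * log10(1 / tau)
Compute 1 / tau = 1 / 0.00902 = 110.8647
Compute log10(110.8647) = 2.044793
TL = 10 * 2.044793 = 20.45

20.45 dB


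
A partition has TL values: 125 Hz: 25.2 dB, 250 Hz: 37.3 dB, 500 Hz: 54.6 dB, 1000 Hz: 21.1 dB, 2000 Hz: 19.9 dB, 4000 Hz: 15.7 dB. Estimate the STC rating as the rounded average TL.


Given TL values at each frequency:
  125 Hz: 25.2 dB
  250 Hz: 37.3 dB
  500 Hz: 54.6 dB
  1000 Hz: 21.1 dB
  2000 Hz: 19.9 dB
  4000 Hz: 15.7 dB
Formula: STC ~ round(average of TL values)
Sum = 25.2 + 37.3 + 54.6 + 21.1 + 19.9 + 15.7 = 173.8
Average = 173.8 / 6 = 28.97
Rounded: 29

29


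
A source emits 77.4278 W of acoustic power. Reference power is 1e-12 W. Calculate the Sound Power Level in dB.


Given values:
  W = 77.4278 W
  W_ref = 1e-12 W
Formula: SWL = 10 * log10(W / W_ref)
Compute ratio: W / W_ref = 77427800000000
Compute log10: log10(77427800000000) = 13.888897
Multiply: SWL = 10 * 13.888897 = 138.89

138.89 dB


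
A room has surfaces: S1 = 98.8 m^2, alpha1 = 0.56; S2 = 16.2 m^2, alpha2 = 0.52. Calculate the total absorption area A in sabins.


Given surfaces:
  Surface 1: 98.8 * 0.56 = 55.328
  Surface 2: 16.2 * 0.52 = 8.424
Formula: A = sum(Si * alpha_i)
A = 55.328 + 8.424
A = 63.75

63.75 sabins


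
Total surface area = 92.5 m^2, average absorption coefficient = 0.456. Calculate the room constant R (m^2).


Given values:
  S = 92.5 m^2, alpha = 0.456
Formula: R = S * alpha / (1 - alpha)
Numerator: 92.5 * 0.456 = 42.18
Denominator: 1 - 0.456 = 0.544
R = 42.18 / 0.544 = 77.54

77.54 m^2


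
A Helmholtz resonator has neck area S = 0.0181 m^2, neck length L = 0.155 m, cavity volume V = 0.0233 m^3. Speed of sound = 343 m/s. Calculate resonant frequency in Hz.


Given values:
  S = 0.0181 m^2, L = 0.155 m, V = 0.0233 m^3, c = 343 m/s
Formula: f = (c / (2*pi)) * sqrt(S / (V * L))
Compute V * L = 0.0233 * 0.155 = 0.0036115
Compute S / (V * L) = 0.0181 / 0.0036115 = 5.0118
Compute sqrt(5.0118) = 2.238705
Compute c / (2*pi) = 343 / 6.283185 = 54.590148
f = 54.590148 * 2.238705 = 122.21

122.21 Hz


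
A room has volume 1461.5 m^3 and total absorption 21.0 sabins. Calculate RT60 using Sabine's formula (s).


Given values:
  V = 1461.5 m^3
  A = 21.0 sabins
Formula: RT60 = 0.161 * V / A
Numerator: 0.161 * 1461.5 = 235.3015
RT60 = 235.3015 / 21.0 = 11.205

11.205 s


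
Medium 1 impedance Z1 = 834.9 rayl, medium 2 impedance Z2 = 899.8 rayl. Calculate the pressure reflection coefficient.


Given values:
  Z1 = 834.9 rayl, Z2 = 899.8 rayl
Formula: R = (Z2 - Z1) / (Z2 + Z1)
Numerator: Z2 - Z1 = 899.8 - 834.9 = 64.9
Denominator: Z2 + Z1 = 899.8 + 834.9 = 1734.7
R = 64.9 / 1734.7 = 0.0374

0.0374


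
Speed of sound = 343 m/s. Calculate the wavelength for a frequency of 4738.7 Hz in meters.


Given values:
  c = 343 m/s, f = 4738.7 Hz
Formula: lambda = c / f
lambda = 343 / 4738.7
lambda = 0.0724

0.0724 m


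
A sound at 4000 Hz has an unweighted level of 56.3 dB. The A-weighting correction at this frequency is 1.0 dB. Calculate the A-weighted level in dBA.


Given values:
  SPL = 56.3 dB
  A-weighting at 4000 Hz = 1.0 dB
Formula: L_A = SPL + A_weight
L_A = 56.3 + (1.0)
L_A = 57.3

57.3 dBA


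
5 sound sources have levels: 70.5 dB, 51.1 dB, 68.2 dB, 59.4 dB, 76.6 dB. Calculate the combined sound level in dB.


Formula: L_total = 10 * log10( sum(10^(Li/10)) )
  Source 1: 10^(70.5/10) = 11220184.543
  Source 2: 10^(51.1/10) = 128824.9552
  Source 3: 10^(68.2/10) = 6606934.4801
  Source 4: 10^(59.4/10) = 870963.59
  Source 5: 10^(76.6/10) = 45708818.9615
Sum of linear values = 64535726.5298
L_total = 10 * log10(64535726.5298) = 78.1

78.1 dB


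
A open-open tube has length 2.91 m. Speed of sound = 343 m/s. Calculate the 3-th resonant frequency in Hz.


Given values:
  Tube type: open-open, L = 2.91 m, c = 343 m/s, n = 3
Formula: f_n = n * c / (2 * L)
Compute 2 * L = 2 * 2.91 = 5.82
f = 3 * 343 / 5.82
f = 176.8

176.8 Hz


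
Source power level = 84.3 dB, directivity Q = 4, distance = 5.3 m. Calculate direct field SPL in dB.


Given values:
  Lw = 84.3 dB, Q = 4, r = 5.3 m
Formula: SPL = Lw + 10 * log10(Q / (4 * pi * r^2))
Compute 4 * pi * r^2 = 4 * pi * 5.3^2 = 352.9894
Compute Q / denom = 4 / 352.9894 = 0.01133179
Compute 10 * log10(0.01133179) = -19.457
SPL = 84.3 + (-19.457) = 64.84

64.84 dB


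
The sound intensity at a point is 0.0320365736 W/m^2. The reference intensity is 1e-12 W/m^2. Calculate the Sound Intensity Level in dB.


Given values:
  I = 0.0320365736 W/m^2
  I_ref = 1e-12 W/m^2
Formula: SIL = 10 * log10(I / I_ref)
Compute ratio: I / I_ref = 32036573600
Compute log10: log10(32036573600) = 10.505646
Multiply: SIL = 10 * 10.505646 = 105.06

105.06 dB


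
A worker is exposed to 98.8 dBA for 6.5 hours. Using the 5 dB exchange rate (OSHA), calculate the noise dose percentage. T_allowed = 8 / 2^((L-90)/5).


Given values:
  L = 98.8 dBA, T = 6.5 hours
Formula: T_allowed = 8 / 2^((L - 90) / 5)
Compute exponent: (98.8 - 90) / 5 = 1.76
Compute 2^(1.76) = 3.386981
T_allowed = 8 / 3.386981 = 2.361985 hours
Dose = (T / T_allowed) * 100
Dose = (6.5 / 2.361985) * 100 = 275.19

275.19 %


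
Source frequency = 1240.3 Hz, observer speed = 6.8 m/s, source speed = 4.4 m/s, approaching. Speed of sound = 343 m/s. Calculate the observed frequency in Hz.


Given values:
  f_s = 1240.3 Hz, v_o = 6.8 m/s, v_s = 4.4 m/s
  Direction: approaching
Formula: f_o = f_s * (c + v_o) / (c - v_s)
Numerator: c + v_o = 343 + 6.8 = 349.8
Denominator: c - v_s = 343 - 4.4 = 338.6
f_o = 1240.3 * 349.8 / 338.6 = 1281.33

1281.33 Hz


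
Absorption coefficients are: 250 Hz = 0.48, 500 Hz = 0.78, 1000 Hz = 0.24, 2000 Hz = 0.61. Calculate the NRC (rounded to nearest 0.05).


Given values:
  a_250 = 0.48, a_500 = 0.78
  a_1000 = 0.24, a_2000 = 0.61
Formula: NRC = (a250 + a500 + a1000 + a2000) / 4
Sum = 0.48 + 0.78 + 0.24 + 0.61 = 2.11
NRC = 2.11 / 4 = 0.5275
Rounded to nearest 0.05: 0.55

0.55


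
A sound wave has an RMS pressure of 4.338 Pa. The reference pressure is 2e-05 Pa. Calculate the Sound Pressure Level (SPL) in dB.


Given values:
  p = 4.338 Pa
  p_ref = 2e-05 Pa
Formula: SPL = 20 * log10(p / p_ref)
Compute ratio: p / p_ref = 4.338 / 2e-05 = 216900
Compute log10: log10(216900) = 5.33626
Multiply: SPL = 20 * 5.33626 = 106.73

106.73 dB


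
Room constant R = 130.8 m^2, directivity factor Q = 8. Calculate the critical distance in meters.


Given values:
  R = 130.8 m^2, Q = 8
Formula: d_c = 0.141 * sqrt(Q * R)
Compute Q * R = 8 * 130.8 = 1046.4
Compute sqrt(1046.4) = 32.3481
d_c = 0.141 * 32.3481 = 4.561

4.561 m


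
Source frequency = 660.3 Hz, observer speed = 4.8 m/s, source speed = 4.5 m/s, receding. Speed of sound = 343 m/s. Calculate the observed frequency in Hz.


Given values:
  f_s = 660.3 Hz, v_o = 4.8 m/s, v_s = 4.5 m/s
  Direction: receding
Formula: f_o = f_s * (c - v_o) / (c + v_s)
Numerator: c - v_o = 343 - 4.8 = 338.2
Denominator: c + v_s = 343 + 4.5 = 347.5
f_o = 660.3 * 338.2 / 347.5 = 642.63

642.63 Hz
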